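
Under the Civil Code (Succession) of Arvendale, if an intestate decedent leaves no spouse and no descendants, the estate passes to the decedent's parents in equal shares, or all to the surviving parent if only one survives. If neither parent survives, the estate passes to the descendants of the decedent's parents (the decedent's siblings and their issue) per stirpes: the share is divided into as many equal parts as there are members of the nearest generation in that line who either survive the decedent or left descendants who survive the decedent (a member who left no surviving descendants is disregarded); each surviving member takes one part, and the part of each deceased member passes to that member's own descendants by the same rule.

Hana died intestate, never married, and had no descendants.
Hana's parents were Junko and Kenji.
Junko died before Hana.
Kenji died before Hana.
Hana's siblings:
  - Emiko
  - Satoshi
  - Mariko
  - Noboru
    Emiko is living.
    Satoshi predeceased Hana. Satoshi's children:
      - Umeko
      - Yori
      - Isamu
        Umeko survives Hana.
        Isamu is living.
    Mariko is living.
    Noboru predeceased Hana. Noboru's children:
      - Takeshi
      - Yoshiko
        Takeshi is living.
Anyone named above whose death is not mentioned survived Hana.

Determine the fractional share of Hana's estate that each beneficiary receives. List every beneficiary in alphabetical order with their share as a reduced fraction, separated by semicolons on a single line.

Neither parent survives and there are no descendants, so the estate passes to Hana's siblings and their issue per stirpes.
The estate is divided into 4 equal shares of 1/4 among Emiko, Satoshi, Mariko, Noboru.
Emiko is living and takes 1/4.
Satoshi predeceased; the 1/4 allotted to Satoshi's branch passes to Satoshi's issue by representation.
The 1/4 is divided into 3 equal shares of 1/12 among Umeko, Yori, Isamu.
Umeko is living and takes 1/12.
Yori is living and takes 1/12.
Isamu is living and takes 1/12.
Mariko is living and takes 1/4.
Noboru predeceased; the 1/4 allotted to Noboru's branch passes to Noboru's issue by representation.
The 1/4 is divided into 2 equal shares of 1/8 among Takeshi, Yoshiko.
Takeshi is living and takes 1/8.
Yoshiko is living and takes 1/8.

Emiko 1/4; Isamu 1/12; Mariko 1/4; Takeshi 1/8; Umeko 1/12; Yori 1/12; Yoshiko 1/8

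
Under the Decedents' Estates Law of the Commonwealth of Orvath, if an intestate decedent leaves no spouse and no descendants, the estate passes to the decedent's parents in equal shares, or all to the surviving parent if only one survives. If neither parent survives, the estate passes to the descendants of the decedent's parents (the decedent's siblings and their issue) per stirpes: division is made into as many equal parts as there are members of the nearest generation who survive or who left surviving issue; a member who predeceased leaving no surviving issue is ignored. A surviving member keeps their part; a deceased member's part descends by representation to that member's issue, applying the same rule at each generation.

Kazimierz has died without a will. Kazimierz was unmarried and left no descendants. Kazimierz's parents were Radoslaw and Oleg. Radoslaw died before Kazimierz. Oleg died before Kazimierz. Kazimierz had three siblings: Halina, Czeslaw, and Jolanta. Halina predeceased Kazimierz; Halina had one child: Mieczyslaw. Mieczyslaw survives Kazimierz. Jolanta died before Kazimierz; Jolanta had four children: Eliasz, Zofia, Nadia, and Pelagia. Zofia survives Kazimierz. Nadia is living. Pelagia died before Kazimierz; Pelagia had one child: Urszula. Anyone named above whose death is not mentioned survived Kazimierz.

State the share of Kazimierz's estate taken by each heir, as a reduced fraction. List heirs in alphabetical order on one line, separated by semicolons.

Czeslaw 1/3; Eliasz 1/12; Mieczyslaw 1/3; Nadia 1/12; Urszula 1/12; Zofia 1/12

Neither parent survives and there are no descendants, so the estate passes to Kazimierz's siblings and their issue per stirpes.
The estate is divided into 3 equal shares of 1/3 among Halina, Czeslaw, Jolanta.
Halina predeceased; the 1/3 allotted to Halina's branch passes to Halina's issue by representation.
Mieczyslaw is the sole taker at this level and receives the full 1/3.
Czeslaw is living and takes 1/3.
Jolanta predeceased; the 1/3 allotted to Jolanta's branch passes to Jolanta's issue by representation.
The 1/3 is divided into 4 equal shares of 1/12 among Eliasz, Zofia, Nadia, Pelagia.
Eliasz is living and takes 1/12.
Zofia is living and takes 1/12.
Nadia is living and takes 1/12.
Pelagia predeceased; the 1/12 allotted to Pelagia's branch passes to Pelagia's issue by representation.
Urszula is the sole taker at this level and receives the full 1/12.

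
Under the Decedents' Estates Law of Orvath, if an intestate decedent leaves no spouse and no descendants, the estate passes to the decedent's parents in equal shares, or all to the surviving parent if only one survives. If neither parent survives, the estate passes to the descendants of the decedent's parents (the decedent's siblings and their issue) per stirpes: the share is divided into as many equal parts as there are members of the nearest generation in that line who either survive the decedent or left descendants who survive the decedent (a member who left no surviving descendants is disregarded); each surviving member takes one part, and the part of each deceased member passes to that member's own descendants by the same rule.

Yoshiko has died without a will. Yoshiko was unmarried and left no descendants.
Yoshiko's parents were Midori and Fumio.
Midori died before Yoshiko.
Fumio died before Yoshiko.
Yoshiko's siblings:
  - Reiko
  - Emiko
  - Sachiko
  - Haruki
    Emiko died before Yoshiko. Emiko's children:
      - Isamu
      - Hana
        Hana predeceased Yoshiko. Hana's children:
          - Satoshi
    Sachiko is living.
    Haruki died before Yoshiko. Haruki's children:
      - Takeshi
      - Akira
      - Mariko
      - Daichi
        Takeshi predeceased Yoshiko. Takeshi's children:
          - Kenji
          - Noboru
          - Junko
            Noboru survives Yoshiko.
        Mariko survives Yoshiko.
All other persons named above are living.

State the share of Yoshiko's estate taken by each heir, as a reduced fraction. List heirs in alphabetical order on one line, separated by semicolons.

Akira 1/16; Daichi 1/16; Isamu 1/8; Junko 1/48; Kenji 1/48; Mariko 1/16; Noboru 1/48; Reiko 1/4; Sachiko 1/4; Satoshi 1/8

Neither parent survives and there are no descendants, so the estate passes to Yoshiko's siblings and their issue per stirpes.
The estate is divided into 4 equal shares of 1/4 among Reiko, Emiko, Sachiko, Haruki.
Reiko is living and takes 1/4.
Emiko predeceased; the 1/4 allotted to Emiko's branch passes to Emiko's issue by representation.
The 1/4 is divided into 2 equal shares of 1/8 among Isamu, Hana.
Isamu is living and takes 1/8.
Hana predeceased; the 1/8 allotted to Hana's branch passes to Hana's issue by representation.
Satoshi is the sole taker at this level and receives the full 1/8.
Sachiko is living and takes 1/4.
Haruki predeceased; the 1/4 allotted to Haruki's branch passes to Haruki's issue by representation.
The 1/4 is divided into 4 equal shares of 1/16 among Takeshi, Akira, Mariko, Daichi.
Takeshi predeceased; the 1/16 allotted to Takeshi's branch passes to Takeshi's issue by representation.
The 1/16 is divided into 3 equal shares of 1/48 among Kenji, Noboru, Junko.
Kenji is living and takes 1/48.
Noboru is living and takes 1/48.
Junko is living and takes 1/48.
Akira is living and takes 1/16.
Mariko is living and takes 1/16.
Daichi is living and takes 1/16.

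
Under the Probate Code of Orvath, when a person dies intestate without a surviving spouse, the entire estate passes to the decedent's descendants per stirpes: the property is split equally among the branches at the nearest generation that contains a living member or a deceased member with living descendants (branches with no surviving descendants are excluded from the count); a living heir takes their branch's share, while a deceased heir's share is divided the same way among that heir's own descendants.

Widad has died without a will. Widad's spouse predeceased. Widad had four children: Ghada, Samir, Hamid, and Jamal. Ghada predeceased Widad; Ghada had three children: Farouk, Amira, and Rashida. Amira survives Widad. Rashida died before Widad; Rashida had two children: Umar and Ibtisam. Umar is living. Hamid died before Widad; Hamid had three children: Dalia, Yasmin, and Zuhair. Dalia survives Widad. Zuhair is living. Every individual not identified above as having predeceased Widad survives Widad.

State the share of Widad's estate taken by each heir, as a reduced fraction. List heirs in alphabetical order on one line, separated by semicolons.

There is no surviving spouse, so the entire estate passes to Widad's descendants per stirpes.
The estate is divided into 4 equal shares of 1/4 among Ghada, Samir, Hamid, Jamal.
Ghada predeceased; the 1/4 allotted to Ghada's branch passes to Ghada's issue by representation.
The 1/4 is divided into 3 equal shares of 1/12 among Farouk, Amira, Rashida.
Farouk is living and takes 1/12.
Amira is living and takes 1/12.
Rashida predeceased; the 1/12 allotted to Rashida's branch passes to Rashida's issue by representation.
The 1/12 is divided into 2 equal shares of 1/24 among Umar, Ibtisam.
Umar is living and takes 1/24.
Ibtisam is living and takes 1/24.
Samir is living and takes 1/4.
Hamid predeceased; the 1/4 allotted to Hamid's branch passes to Hamid's issue by representation.
The 1/4 is divided into 3 equal shares of 1/12 among Dalia, Yasmin, Zuhair.
Dalia is living and takes 1/12.
Yasmin is living and takes 1/12.
Zuhair is living and takes 1/12.
Jamal is living and takes 1/4.

Amira 1/12; Dalia 1/12; Farouk 1/12; Ibtisam 1/24; Jamal 1/4; Samir 1/4; Umar 1/24; Yasmin 1/12; Zuhair 1/12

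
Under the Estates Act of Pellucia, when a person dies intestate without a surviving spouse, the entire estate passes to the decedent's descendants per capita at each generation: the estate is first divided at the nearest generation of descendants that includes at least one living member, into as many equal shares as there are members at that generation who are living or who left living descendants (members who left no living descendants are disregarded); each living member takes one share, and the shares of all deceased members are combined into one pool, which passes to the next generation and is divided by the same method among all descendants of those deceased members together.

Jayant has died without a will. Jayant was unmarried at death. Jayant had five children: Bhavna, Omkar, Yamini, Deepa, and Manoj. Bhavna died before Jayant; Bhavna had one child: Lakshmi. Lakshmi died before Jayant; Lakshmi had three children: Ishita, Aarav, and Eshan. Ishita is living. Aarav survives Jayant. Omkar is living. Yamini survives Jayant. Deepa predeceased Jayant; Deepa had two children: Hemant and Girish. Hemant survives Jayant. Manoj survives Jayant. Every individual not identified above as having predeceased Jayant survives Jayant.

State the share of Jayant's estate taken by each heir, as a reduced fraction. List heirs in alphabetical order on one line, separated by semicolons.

Aarav 2/45; Eshan 2/45; Girish 2/15; Hemant 2/15; Ishita 2/45; Manoj 1/5; Omkar 1/5; Yamini 1/5

There is no surviving spouse, so the entire estate passes to Jayant's descendants per capita at each generation.
At generation 1 (Bhavna, Omkar, Yamini, Deepa, Manoj) there are 5 shares of (1)/5 = 1/5 each.
Living: Omkar, Yamini, and Manoj — each takes 1/5.
Deceased: Bhavna and Deepa. Their combined 2/5 is pooled and carried to generation 2.
At generation 2 (Lakshmi, Hemant, Girish) there are 3 shares of (2/5)/3 = 2/15 each.
Living: Hemant and Girish — each takes 2/15.
Deceased: Lakshmi. That 2/15 share is carried to generation 3.
At generation 3 (Ishita, Aarav, Eshan) there are 3 shares of (2/15)/3 = 2/45 each.
Living: Ishita, Aarav, and Eshan — each takes 2/45.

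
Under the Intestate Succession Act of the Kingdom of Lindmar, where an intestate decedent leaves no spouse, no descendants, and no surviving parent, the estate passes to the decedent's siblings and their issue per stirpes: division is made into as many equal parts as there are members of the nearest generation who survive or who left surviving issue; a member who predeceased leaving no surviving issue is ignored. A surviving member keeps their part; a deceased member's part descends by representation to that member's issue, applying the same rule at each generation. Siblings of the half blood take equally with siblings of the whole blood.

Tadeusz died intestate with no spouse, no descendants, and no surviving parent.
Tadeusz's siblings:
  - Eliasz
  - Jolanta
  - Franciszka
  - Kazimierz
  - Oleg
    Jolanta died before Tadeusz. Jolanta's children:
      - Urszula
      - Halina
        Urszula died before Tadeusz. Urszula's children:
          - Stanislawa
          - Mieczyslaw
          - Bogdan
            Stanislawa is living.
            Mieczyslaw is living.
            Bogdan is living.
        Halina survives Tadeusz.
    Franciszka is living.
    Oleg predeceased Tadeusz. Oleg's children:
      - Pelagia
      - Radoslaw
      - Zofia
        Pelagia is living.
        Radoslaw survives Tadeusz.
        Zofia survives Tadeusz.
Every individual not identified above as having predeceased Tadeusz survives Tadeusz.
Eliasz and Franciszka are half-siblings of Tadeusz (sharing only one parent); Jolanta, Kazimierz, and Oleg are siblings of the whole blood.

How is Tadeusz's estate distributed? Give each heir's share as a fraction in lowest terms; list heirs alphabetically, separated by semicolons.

No spouse, descendants, or parent survives, so the estate passes to Tadeusz's siblings per stirpes.
Half-blood and whole-blood siblings take equally under the stated rule.
The estate is divided into 5 equal shares of 1/5 among Eliasz, Jolanta, Franciszka, Kazimierz, Oleg.
Eliasz is living and takes 1/5.
Jolanta predeceased; the 1/5 allotted to Jolanta's branch passes to Jolanta's issue by representation.
The 1/5 is divided into 2 equal shares of 1/10 among Urszula, Halina.
Urszula predeceased; the 1/10 allotted to Urszula's branch passes to Urszula's issue by representation.
The 1/10 is divided into 3 equal shares of 1/30 among Stanislawa, Mieczyslaw, Bogdan.
Stanislawa is living and takes 1/30.
Mieczyslaw is living and takes 1/30.
Bogdan is living and takes 1/30.
Halina is living and takes 1/10.
Franciszka is living and takes 1/5.
Kazimierz is living and takes 1/5.
Oleg predeceased; the 1/5 allotted to Oleg's branch passes to Oleg's issue by representation.
The 1/5 is divided into 3 equal shares of 1/15 among Pelagia, Radoslaw, Zofia.
Pelagia is living and takes 1/15.
Radoslaw is living and takes 1/15.
Zofia is living and takes 1/15.

Bogdan 1/30; Eliasz 1/5; Franciszka 1/5; Halina 1/10; Kazimierz 1/5; Mieczyslaw 1/30; Pelagia 1/15; Radoslaw 1/15; Stanislawa 1/30; Zofia 1/15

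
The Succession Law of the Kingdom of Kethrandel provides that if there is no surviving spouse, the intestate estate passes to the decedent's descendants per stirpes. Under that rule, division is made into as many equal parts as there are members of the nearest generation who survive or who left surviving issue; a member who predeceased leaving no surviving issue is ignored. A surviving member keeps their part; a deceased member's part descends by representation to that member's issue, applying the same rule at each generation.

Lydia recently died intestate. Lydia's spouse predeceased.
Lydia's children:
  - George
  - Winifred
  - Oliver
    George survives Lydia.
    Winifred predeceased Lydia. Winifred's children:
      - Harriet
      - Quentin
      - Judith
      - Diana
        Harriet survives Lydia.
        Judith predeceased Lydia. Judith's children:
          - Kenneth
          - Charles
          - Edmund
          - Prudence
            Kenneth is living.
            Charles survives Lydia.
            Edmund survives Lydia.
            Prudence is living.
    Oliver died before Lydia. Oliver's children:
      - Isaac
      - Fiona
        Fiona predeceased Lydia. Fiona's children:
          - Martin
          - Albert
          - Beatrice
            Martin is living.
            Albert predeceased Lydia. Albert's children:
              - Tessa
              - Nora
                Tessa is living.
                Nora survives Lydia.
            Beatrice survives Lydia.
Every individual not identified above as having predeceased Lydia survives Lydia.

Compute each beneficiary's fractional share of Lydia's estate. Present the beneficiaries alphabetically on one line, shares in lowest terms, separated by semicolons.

Beatrice 1/18; Charles 1/48; Diana 1/12; Edmund 1/48; George 1/3; Harriet 1/12; Isaac 1/6; Kenneth 1/48; Martin 1/18; Nora 1/36; Prudence 1/48; Quentin 1/12; Tessa 1/36

There is no surviving spouse, so the entire estate passes to Lydia's descendants per stirpes.
The estate is divided into 3 equal shares of 1/3 among George, Winifred, Oliver.
George is living and takes 1/3.
Winifred predeceased; the 1/3 allotted to Winifred's branch passes to Winifred's issue by representation.
The 1/3 is divided into 4 equal shares of 1/12 among Harriet, Quentin, Judith, Diana.
Harriet is living and takes 1/12.
Quentin is living and takes 1/12.
Judith predeceased; the 1/12 allotted to Judith's branch passes to Judith's issue by representation.
The 1/12 is divided into 4 equal shares of 1/48 among Kenneth, Charles, Edmund, Prudence.
Kenneth is living and takes 1/48.
Charles is living and takes 1/48.
Edmund is living and takes 1/48.
Prudence is living and takes 1/48.
Diana is living and takes 1/12.
Oliver predeceased; the 1/3 allotted to Oliver's branch passes to Oliver's issue by representation.
The 1/3 is divided into 2 equal shares of 1/6 among Isaac, Fiona.
Isaac is living and takes 1/6.
Fiona predeceased; the 1/6 allotted to Fiona's branch passes to Fiona's issue by representation.
The 1/6 is divided into 3 equal shares of 1/18 among Martin, Albert, Beatrice.
Martin is living and takes 1/18.
Albert predeceased; the 1/18 allotted to Albert's branch passes to Albert's issue by representation.
The 1/18 is divided into 2 equal shares of 1/36 among Tessa, Nora.
Tessa is living and takes 1/36.
Nora is living and takes 1/36.
Beatrice is living and takes 1/18.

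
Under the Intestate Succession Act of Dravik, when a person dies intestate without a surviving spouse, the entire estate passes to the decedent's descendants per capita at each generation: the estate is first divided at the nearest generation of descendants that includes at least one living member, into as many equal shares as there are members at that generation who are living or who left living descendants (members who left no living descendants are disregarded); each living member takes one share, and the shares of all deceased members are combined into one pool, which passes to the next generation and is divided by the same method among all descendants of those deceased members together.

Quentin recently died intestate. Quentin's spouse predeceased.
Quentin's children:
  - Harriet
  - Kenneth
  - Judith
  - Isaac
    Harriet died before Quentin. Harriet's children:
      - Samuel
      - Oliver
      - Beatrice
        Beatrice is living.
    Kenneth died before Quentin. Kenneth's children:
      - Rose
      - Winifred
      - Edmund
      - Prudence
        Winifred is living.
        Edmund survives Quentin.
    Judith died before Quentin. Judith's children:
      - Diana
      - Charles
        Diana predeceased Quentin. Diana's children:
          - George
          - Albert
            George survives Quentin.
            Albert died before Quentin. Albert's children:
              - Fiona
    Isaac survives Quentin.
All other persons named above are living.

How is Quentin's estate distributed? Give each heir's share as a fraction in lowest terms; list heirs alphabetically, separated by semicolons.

There is no surviving spouse, so the entire estate passes to Quentin's descendants per capita at each generation.
At generation 1 (Harriet, Kenneth, Judith, Isaac) there are 4 shares of (1)/4 = 1/4 each.
Living: Isaac — each takes 1/4.
Deceased: Harriet, Kenneth, and Judith. Their combined 3/4 is pooled and carried to generation 2.
At generation 2 (Samuel, Oliver, Beatrice, Rose, Winifred, Edmund, Prudence, Diana, Charles) there are 9 shares of (3/4)/9 = 1/12 each.
Living: Samuel, Oliver, Beatrice, Rose, Winifred, Edmund, Prudence, and Charles — each takes 1/12.
Deceased: Diana. That 1/12 share is carried to generation 3.
At generation 3 (George, Albert) there are 2 shares of (1/12)/2 = 1/24 each.
Living: George — each takes 1/24.
Deceased: Albert. That 1/24 share is carried to generation 4.
At generation 4 (Fiona) there are 1 shares of (1/24)/1 = 1/24 each.
Living: Fiona — each takes 1/24.

Beatrice 1/12; Charles 1/12; Edmund 1/12; Fiona 1/24; George 1/24; Isaac 1/4; Oliver 1/12; Prudence 1/12; Rose 1/12; Samuel 1/12; Winifred 1/12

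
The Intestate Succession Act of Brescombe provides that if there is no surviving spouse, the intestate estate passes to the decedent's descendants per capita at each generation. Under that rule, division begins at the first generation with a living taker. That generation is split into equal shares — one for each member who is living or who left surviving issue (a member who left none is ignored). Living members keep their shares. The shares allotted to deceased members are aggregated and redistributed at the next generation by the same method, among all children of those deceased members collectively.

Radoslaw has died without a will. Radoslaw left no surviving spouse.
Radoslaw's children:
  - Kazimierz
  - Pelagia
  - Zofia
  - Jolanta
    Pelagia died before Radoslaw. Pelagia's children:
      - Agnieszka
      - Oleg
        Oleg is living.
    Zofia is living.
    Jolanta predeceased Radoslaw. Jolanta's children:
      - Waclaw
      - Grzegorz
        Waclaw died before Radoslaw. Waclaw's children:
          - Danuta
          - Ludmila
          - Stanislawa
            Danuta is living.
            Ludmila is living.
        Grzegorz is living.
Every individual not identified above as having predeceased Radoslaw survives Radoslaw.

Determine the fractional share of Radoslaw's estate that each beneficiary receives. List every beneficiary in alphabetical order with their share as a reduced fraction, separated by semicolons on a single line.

There is no surviving spouse, so the entire estate passes to Radoslaw's descendants per capita at each generation.
At generation 1 (Kazimierz, Pelagia, Zofia, Jolanta) there are 4 shares of (1)/4 = 1/4 each.
Living: Kazimierz and Zofia — each takes 1/4.
Deceased: Pelagia and Jolanta. Their combined 1/2 is pooled and carried to generation 2.
At generation 2 (Agnieszka, Oleg, Waclaw, Grzegorz) there are 4 shares of (1/2)/4 = 1/8 each.
Living: Agnieszka, Oleg, and Grzegorz — each takes 1/8.
Deceased: Waclaw. That 1/8 share is carried to generation 3.
At generation 3 (Danuta, Ludmila, Stanislawa) there are 3 shares of (1/8)/3 = 1/24 each.
Living: Danuta, Ludmila, and Stanislawa — each takes 1/24.

Agnieszka 1/8; Danuta 1/24; Grzegorz 1/8; Kazimierz 1/4; Ludmila 1/24; Oleg 1/8; Stanislawa 1/24; Zofia 1/4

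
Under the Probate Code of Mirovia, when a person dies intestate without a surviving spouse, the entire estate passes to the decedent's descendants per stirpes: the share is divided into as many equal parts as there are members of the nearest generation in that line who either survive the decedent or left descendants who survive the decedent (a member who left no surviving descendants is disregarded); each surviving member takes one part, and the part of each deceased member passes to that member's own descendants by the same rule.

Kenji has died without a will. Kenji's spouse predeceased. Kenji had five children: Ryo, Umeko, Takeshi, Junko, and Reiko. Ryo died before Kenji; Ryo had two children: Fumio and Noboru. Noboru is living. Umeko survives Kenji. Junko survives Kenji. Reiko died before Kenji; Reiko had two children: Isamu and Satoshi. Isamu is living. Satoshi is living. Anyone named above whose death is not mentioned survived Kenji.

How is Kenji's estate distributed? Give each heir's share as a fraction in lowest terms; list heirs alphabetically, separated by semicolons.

There is no surviving spouse, so the entire estate passes to Kenji's descendants per stirpes.
The estate is divided into 5 equal shares of 1/5 among Ryo, Umeko, Takeshi, Junko, Reiko.
Ryo predeceased; the 1/5 allotted to Ryo's branch passes to Ryo's issue by representation.
The 1/5 is divided into 2 equal shares of 1/10 among Fumio, Noboru.
Fumio is living and takes 1/10.
Noboru is living and takes 1/10.
Umeko is living and takes 1/5.
Takeshi is living and takes 1/5.
Junko is living and takes 1/5.
Reiko predeceased; the 1/5 allotted to Reiko's branch passes to Reiko's issue by representation.
The 1/5 is divided into 2 equal shares of 1/10 among Isamu, Satoshi.
Isamu is living and takes 1/10.
Satoshi is living and takes 1/10.

Fumio 1/10; Isamu 1/10; Junko 1/5; Noboru 1/10; Satoshi 1/10; Takeshi 1/5; Umeko 1/5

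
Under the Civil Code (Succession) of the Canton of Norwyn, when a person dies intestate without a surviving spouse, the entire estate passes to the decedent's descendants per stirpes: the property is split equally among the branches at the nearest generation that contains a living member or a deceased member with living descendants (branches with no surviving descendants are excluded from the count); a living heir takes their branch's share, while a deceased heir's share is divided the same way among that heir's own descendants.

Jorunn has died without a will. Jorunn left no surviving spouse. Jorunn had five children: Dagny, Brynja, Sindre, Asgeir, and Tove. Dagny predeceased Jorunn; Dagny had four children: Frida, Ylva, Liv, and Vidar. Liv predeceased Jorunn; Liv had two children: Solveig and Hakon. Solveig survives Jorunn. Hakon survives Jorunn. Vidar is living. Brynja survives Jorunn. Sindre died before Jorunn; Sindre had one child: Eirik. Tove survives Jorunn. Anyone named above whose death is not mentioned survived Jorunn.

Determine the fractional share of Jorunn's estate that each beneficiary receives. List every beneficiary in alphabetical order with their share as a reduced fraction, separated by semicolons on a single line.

Asgeir 1/5; Brynja 1/5; Eirik 1/5; Frida 1/20; Hakon 1/40; Solveig 1/40; Tove 1/5; Vidar 1/20; Ylva 1/20

There is no surviving spouse, so the entire estate passes to Jorunn's descendants per stirpes.
The estate is divided into 5 equal shares of 1/5 among Dagny, Brynja, Sindre, Asgeir, Tove.
Dagny predeceased; the 1/5 allotted to Dagny's branch passes to Dagny's issue by representation.
The 1/5 is divided into 4 equal shares of 1/20 among Frida, Ylva, Liv, Vidar.
Frida is living and takes 1/20.
Ylva is living and takes 1/20.
Liv predeceased; the 1/20 allotted to Liv's branch passes to Liv's issue by representation.
The 1/20 is divided into 2 equal shares of 1/40 among Solveig, Hakon.
Solveig is living and takes 1/40.
Hakon is living and takes 1/40.
Vidar is living and takes 1/20.
Brynja is living and takes 1/5.
Sindre predeceased; the 1/5 allotted to Sindre's branch passes to Sindre's issue by representation.
Eirik is the sole taker at this level and receives the full 1/5.
Asgeir is living and takes 1/5.
Tove is living and takes 1/5.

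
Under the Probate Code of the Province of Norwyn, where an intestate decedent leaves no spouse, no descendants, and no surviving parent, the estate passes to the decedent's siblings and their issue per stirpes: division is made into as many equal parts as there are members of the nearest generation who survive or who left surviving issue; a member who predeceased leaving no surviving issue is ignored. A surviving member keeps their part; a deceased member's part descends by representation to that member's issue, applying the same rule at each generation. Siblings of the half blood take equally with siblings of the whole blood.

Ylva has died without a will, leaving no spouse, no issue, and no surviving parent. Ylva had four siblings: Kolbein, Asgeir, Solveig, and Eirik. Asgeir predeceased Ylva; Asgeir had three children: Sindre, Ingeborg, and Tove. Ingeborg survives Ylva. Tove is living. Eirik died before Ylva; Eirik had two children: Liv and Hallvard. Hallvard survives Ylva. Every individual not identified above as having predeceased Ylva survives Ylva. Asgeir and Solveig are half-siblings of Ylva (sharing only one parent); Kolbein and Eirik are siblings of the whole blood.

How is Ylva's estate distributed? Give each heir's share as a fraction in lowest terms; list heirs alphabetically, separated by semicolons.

Hallvard 1/8; Ingeborg 1/12; Kolbein 1/4; Liv 1/8; Sindre 1/12; Solveig 1/4; Tove 1/12

No spouse, descendants, or parent survives, so the estate passes to Ylva's siblings per stirpes.
Half-blood and whole-blood siblings take equally under the stated rule.
The estate is divided into 4 equal shares of 1/4 among Kolbein, Asgeir, Solveig, Eirik.
Kolbein is living and takes 1/4.
Asgeir predeceased; the 1/4 allotted to Asgeir's branch passes to Asgeir's issue by representation.
The 1/4 is divided into 3 equal shares of 1/12 among Sindre, Ingeborg, Tove.
Sindre is living and takes 1/12.
Ingeborg is living and takes 1/12.
Tove is living and takes 1/12.
Solveig is living and takes 1/4.
Eirik predeceased; the 1/4 allotted to Eirik's branch passes to Eirik's issue by representation.
The 1/4 is divided into 2 equal shares of 1/8 among Liv, Hallvard.
Liv is living and takes 1/8.
Hallvard is living and takes 1/8.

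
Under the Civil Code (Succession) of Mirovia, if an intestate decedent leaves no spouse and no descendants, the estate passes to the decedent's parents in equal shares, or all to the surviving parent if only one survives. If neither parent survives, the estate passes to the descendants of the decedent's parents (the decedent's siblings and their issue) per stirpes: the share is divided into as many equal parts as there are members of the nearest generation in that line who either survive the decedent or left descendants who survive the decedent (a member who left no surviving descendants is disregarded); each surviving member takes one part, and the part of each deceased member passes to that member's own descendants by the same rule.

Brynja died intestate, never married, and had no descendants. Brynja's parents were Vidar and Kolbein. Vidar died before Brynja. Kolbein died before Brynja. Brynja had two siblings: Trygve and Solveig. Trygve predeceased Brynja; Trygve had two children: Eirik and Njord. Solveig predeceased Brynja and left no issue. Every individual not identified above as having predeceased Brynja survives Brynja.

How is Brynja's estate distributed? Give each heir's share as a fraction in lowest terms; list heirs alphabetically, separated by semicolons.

Neither parent survives and there are no descendants, so the estate passes to Brynja's siblings and their issue per stirpes.
Solveig left no surviving issue, so that branch lapses and is disregarded.
Trygve's line is the sole branch at this level, so the full 1 passes to Trygve's issue by representation.
The estate is divided into 2 equal shares of 1/2 among Eirik, Njord.
Eirik is living and takes 1/2.
Njord is living and takes 1/2.

Eirik 1/2; Njord 1/2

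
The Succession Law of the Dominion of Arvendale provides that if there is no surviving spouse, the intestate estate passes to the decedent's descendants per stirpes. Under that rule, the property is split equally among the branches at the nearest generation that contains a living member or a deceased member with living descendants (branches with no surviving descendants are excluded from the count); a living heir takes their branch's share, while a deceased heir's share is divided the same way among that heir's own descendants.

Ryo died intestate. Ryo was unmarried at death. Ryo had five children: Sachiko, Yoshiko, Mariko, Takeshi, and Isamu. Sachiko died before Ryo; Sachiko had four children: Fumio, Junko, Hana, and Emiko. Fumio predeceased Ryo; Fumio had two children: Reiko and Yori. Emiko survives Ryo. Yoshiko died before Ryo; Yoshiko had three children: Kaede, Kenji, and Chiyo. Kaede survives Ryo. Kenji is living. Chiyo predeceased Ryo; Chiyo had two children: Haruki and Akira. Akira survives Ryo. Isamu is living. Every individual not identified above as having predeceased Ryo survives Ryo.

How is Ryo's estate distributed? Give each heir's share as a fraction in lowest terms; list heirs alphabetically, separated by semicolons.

There is no surviving spouse, so the entire estate passes to Ryo's descendants per stirpes.
The estate is divided into 5 equal shares of 1/5 among Sachiko, Yoshiko, Mariko, Takeshi, Isamu.
Sachiko predeceased; the 1/5 allotted to Sachiko's branch passes to Sachiko's issue by representation.
The 1/5 is divided into 4 equal shares of 1/20 among Fumio, Junko, Hana, Emiko.
Fumio predeceased; the 1/20 allotted to Fumio's branch passes to Fumio's issue by representation.
The 1/20 is divided into 2 equal shares of 1/40 among Reiko, Yori.
Reiko is living and takes 1/40.
Yori is living and takes 1/40.
Junko is living and takes 1/20.
Hana is living and takes 1/20.
Emiko is living and takes 1/20.
Yoshiko predeceased; the 1/5 allotted to Yoshiko's branch passes to Yoshiko's issue by representation.
The 1/5 is divided into 3 equal shares of 1/15 among Kaede, Kenji, Chiyo.
Kaede is living and takes 1/15.
Kenji is living and takes 1/15.
Chiyo predeceased; the 1/15 allotted to Chiyo's branch passes to Chiyo's issue by representation.
The 1/15 is divided into 2 equal shares of 1/30 among Haruki, Akira.
Haruki is living and takes 1/30.
Akira is living and takes 1/30.
Mariko is living and takes 1/5.
Takeshi is living and takes 1/5.
Isamu is living and takes 1/5.

Akira 1/30; Emiko 1/20; Hana 1/20; Haruki 1/30; Isamu 1/5; Junko 1/20; Kaede 1/15; Kenji 1/15; Mariko 1/5; Reiko 1/40; Takeshi 1/5; Yori 1/40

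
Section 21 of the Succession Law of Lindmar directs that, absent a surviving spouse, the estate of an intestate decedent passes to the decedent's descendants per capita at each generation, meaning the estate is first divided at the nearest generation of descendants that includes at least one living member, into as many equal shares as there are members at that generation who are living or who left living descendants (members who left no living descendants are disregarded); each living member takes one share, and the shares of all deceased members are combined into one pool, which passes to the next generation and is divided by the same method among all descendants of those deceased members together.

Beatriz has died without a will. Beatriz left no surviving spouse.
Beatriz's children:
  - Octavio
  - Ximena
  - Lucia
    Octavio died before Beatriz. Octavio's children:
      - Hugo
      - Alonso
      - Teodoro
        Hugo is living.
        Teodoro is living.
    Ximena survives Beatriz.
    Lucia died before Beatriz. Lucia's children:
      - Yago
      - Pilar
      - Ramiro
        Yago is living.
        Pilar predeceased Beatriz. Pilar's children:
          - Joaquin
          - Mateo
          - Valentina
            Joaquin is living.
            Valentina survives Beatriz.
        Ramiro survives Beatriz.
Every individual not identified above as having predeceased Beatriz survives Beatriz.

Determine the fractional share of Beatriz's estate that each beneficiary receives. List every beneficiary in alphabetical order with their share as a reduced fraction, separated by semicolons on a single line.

Alonso 1/9; Hugo 1/9; Joaquin 1/27; Mateo 1/27; Ramiro 1/9; Teodoro 1/9; Valentina 1/27; Ximena 1/3; Yago 1/9

There is no surviving spouse, so the entire estate passes to Beatriz's descendants per capita at each generation.
At generation 1 (Octavio, Ximena, Lucia) there are 3 shares of (1)/3 = 1/3 each.
Living: Ximena — each takes 1/3.
Deceased: Octavio and Lucia. Their combined 2/3 is pooled and carried to generation 2.
At generation 2 (Hugo, Alonso, Teodoro, Yago, Pilar, Ramiro) there are 6 shares of (2/3)/6 = 1/9 each.
Living: Hugo, Alonso, Teodoro, Yago, and Ramiro — each takes 1/9.
Deceased: Pilar. That 1/9 share is carried to generation 3.
At generation 3 (Joaquin, Mateo, Valentina) there are 3 shares of (1/9)/3 = 1/27 each.
Living: Joaquin, Mateo, and Valentina — each takes 1/27.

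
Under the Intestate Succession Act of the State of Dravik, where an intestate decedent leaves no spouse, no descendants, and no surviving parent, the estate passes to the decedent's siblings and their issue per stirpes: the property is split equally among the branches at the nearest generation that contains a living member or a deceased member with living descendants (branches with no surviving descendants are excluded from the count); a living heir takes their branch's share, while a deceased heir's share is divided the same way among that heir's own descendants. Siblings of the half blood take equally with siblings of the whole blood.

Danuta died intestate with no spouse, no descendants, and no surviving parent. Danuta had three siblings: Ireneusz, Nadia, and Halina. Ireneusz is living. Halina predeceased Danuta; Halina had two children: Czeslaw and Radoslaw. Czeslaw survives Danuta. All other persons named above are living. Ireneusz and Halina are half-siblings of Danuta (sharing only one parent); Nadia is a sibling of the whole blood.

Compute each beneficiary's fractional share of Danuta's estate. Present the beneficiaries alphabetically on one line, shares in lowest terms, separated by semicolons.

No spouse, descendants, or parent survives, so the estate passes to Danuta's siblings per stirpes.
Half-blood and whole-blood siblings take equally under the stated rule.
The estate is divided into 3 equal shares of 1/3 among Ireneusz, Nadia, Halina.
Ireneusz is living and takes 1/3.
Nadia is living and takes 1/3.
Halina predeceased; the 1/3 allotted to Halina's branch passes to Halina's issue by representation.
The 1/3 is divided into 2 equal shares of 1/6 among Czeslaw, Radoslaw.
Czeslaw is living and takes 1/6.
Radoslaw is living and takes 1/6.

Czeslaw 1/6; Ireneusz 1/3; Nadia 1/3; Radoslaw 1/6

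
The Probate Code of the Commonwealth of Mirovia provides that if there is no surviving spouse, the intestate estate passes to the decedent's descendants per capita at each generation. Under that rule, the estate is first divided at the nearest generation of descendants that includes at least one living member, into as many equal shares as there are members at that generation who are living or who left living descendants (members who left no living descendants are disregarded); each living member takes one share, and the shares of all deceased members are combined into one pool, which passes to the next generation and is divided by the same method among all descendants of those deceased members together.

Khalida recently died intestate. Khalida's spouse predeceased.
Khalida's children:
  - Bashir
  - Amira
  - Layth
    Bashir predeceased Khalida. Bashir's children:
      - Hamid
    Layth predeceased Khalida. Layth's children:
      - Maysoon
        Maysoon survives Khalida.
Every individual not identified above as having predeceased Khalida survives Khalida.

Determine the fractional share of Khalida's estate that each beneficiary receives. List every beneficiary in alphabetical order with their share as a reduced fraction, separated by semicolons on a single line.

There is no surviving spouse, so the entire estate passes to Khalida's descendants per capita at each generation.
At generation 1 (Bashir, Amira, Layth) there are 3 shares of (1)/3 = 1/3 each.
Living: Amira — each takes 1/3.
Deceased: Bashir and Layth. Their combined 2/3 is pooled and carried to generation 2.
At generation 2 (Hamid, Maysoon) there are 2 shares of (2/3)/2 = 1/3 each.
Living: Hamid and Maysoon — each takes 1/3.

Amira 1/3; Hamid 1/3; Maysoon 1/3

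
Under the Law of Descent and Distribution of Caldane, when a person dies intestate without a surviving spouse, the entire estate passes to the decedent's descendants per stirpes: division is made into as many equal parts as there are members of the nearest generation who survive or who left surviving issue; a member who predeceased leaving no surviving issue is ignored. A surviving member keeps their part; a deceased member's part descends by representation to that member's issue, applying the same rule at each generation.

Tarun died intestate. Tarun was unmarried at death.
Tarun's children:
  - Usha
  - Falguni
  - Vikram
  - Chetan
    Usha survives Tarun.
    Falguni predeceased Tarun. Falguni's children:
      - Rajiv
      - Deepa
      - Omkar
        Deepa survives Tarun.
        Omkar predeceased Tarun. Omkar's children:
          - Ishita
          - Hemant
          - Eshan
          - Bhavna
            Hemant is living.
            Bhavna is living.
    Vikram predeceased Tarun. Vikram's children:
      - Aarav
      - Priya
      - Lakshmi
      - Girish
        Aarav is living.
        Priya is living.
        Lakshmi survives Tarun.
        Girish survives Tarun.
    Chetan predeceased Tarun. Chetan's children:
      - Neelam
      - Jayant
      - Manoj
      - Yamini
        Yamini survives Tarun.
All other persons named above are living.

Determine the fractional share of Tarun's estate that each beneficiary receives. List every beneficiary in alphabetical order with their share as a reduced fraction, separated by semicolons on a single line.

There is no surviving spouse, so the entire estate passes to Tarun's descendants per stirpes.
The estate is divided into 4 equal shares of 1/4 among Usha, Falguni, Vikram, Chetan.
Usha is living and takes 1/4.
Falguni predeceased; the 1/4 allotted to Falguni's branch passes to Falguni's issue by representation.
The 1/4 is divided into 3 equal shares of 1/12 among Rajiv, Deepa, Omkar.
Rajiv is living and takes 1/12.
Deepa is living and takes 1/12.
Omkar predeceased; the 1/12 allotted to Omkar's branch passes to Omkar's issue by representation.
The 1/12 is divided into 4 equal shares of 1/48 among Ishita, Hemant, Eshan, Bhavna.
Ishita is living and takes 1/48.
Hemant is living and takes 1/48.
Eshan is living and takes 1/48.
Bhavna is living and takes 1/48.
Vikram predeceased; the 1/4 allotted to Vikram's branch passes to Vikram's issue by representation.
The 1/4 is divided into 4 equal shares of 1/16 among Aarav, Priya, Lakshmi, Girish.
Aarav is living and takes 1/16.
Priya is living and takes 1/16.
Lakshmi is living and takes 1/16.
Girish is living and takes 1/16.
Chetan predeceased; the 1/4 allotted to Chetan's branch passes to Chetan's issue by representation.
The 1/4 is divided into 4 equal shares of 1/16 among Neelam, Jayant, Manoj, Yamini.
Neelam is living and takes 1/16.
Jayant is living and takes 1/16.
Manoj is living and takes 1/16.
Yamini is living and takes 1/16.

Aarav 1/16; Bhavna 1/48; Deepa 1/12; Eshan 1/48; Girish 1/16; Hemant 1/48; Ishita 1/48; Jayant 1/16; Lakshmi 1/16; Manoj 1/16; Neelam 1/16; Priya 1/16; Rajiv 1/12; Usha 1/4; Yamini 1/16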